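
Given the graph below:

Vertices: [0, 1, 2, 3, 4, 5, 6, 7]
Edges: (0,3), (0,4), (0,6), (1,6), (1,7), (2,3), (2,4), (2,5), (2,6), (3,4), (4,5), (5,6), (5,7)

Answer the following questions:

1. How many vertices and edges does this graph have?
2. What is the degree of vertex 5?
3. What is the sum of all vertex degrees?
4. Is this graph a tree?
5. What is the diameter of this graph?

Count: 8 vertices, 13 edges.
Vertex 5 has neighbors [2, 4, 6, 7], degree = 4.
Handshaking lemma: 2 * 13 = 26.
A tree on 8 vertices has 7 edges. This graph has 13 edges (6 extra). Not a tree.
Diameter (longest shortest path) = 3.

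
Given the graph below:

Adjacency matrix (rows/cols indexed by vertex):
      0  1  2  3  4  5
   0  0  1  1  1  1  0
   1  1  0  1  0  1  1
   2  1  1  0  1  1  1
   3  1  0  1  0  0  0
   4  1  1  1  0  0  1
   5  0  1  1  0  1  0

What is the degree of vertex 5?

Vertex 5 has neighbors [1, 2, 4], so deg(5) = 3.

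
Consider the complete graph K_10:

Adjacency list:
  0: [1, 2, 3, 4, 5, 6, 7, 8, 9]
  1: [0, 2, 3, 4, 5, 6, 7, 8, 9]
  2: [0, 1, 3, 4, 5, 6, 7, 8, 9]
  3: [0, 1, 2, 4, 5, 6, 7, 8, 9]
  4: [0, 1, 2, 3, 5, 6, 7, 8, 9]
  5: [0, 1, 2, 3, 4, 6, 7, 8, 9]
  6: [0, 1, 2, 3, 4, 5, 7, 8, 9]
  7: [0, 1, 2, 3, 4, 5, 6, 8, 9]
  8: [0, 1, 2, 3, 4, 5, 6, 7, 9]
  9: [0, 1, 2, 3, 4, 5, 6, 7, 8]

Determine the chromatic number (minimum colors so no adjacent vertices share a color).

In K_10, every vertex is adjacent to every other vertex.
Each vertex needs a unique color.
Chromatic number = 10.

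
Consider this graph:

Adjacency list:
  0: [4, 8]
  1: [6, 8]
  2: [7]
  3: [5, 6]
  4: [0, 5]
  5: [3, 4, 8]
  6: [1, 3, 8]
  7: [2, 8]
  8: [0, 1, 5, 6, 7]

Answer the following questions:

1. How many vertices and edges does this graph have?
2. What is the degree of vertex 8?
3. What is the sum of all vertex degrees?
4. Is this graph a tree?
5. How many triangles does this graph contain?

Count: 9 vertices, 11 edges.
Vertex 8 has neighbors [0, 1, 5, 6, 7], degree = 5.
Handshaking lemma: 2 * 11 = 22.
A tree on 9 vertices has 8 edges. This graph has 11 edges (3 extra). Not a tree.
Number of triangles = 1.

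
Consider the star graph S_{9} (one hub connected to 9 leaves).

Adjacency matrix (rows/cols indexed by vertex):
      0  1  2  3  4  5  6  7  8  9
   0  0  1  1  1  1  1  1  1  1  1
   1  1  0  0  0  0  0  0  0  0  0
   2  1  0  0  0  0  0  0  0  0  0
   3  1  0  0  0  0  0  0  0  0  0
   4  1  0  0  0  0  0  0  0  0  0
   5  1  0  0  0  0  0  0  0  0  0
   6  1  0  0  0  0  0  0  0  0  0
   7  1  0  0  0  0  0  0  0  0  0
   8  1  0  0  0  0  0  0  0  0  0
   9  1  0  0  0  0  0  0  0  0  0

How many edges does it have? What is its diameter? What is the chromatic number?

Star graph S_{9}: the hub connects to all 9 leaves.
Edges = 9.
Diameter = 2 (any leaf to hub is 1, leaf to leaf through hub is 2).
Star graphs are bipartite (hub vs leaves), so chromatic number = 2.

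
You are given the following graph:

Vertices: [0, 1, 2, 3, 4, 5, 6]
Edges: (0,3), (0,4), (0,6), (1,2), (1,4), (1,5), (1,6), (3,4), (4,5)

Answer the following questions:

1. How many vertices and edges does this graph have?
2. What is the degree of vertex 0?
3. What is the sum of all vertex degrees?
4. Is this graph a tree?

Count: 7 vertices, 9 edges.
Vertex 0 has neighbors [3, 4, 6], degree = 3.
Handshaking lemma: 2 * 9 = 18.
A tree on 7 vertices has 6 edges. This graph has 9 edges (3 extra). Not a tree.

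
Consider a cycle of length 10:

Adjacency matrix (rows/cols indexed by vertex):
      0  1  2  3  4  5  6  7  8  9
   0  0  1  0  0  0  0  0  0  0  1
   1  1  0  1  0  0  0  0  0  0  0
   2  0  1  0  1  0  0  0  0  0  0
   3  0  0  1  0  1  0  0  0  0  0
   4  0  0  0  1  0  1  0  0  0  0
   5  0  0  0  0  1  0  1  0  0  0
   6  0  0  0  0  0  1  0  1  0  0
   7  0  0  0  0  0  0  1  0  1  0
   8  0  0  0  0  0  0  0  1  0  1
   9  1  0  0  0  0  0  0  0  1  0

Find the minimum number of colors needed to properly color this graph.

This is an even cycle (C_10). Even cycles are bipartite.
Chromatic number = 2.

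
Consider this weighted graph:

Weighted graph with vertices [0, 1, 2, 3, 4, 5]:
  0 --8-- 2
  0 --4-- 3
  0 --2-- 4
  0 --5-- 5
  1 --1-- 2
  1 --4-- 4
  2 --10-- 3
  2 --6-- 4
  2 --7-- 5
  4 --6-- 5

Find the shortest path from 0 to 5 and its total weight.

Using Dijkstra's algorithm from vertex 0:
Shortest path: 0 -> 5
Total weight: 5 = 5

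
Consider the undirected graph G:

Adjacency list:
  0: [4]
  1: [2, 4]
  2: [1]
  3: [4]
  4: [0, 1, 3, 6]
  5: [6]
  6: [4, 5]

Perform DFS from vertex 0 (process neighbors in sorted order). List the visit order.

DFS from vertex 0 (neighbors processed in ascending order):
Visit order: 0, 4, 1, 2, 3, 6, 5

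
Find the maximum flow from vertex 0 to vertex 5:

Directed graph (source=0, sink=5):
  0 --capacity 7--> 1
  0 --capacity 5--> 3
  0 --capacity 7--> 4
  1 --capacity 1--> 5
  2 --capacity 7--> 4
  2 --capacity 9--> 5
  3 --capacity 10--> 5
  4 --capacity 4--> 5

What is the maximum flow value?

Computing max flow:
  Flow on (0->1): 1/7
  Flow on (0->3): 5/5
  Flow on (0->4): 4/7
  Flow on (1->5): 1/1
  Flow on (3->5): 5/10
  Flow on (4->5): 4/4
Maximum flow = 10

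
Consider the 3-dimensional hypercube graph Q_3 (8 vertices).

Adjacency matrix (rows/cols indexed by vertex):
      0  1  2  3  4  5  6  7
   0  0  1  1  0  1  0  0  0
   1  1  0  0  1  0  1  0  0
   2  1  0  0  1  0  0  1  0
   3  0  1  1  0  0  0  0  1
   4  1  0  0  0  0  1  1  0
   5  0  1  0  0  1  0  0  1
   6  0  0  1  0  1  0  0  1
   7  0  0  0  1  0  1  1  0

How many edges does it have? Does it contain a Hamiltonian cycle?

Q_3 has 8 * 3 / 2 = 12 edges.
Q_3 (d >= 2) always has a Hamiltonian cycle: a 3-bit cyclic Gray code visits every vertex exactly once and returns to the start.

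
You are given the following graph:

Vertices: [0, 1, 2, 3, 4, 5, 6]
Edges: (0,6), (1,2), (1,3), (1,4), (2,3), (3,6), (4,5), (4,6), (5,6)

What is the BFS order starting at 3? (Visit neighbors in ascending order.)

BFS from vertex 3 (neighbors processed in ascending order):
Visit order: 3, 1, 2, 6, 4, 0, 5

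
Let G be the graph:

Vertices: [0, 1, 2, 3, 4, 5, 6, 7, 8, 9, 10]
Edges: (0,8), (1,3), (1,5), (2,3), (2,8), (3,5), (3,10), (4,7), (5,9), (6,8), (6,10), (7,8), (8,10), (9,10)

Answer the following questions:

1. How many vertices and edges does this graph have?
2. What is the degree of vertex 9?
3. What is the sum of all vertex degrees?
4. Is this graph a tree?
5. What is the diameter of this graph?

Count: 11 vertices, 14 edges.
Vertex 9 has neighbors [5, 10], degree = 2.
Handshaking lemma: 2 * 14 = 28.
A tree on 11 vertices has 10 edges. This graph has 14 edges (4 extra). Not a tree.
Diameter (longest shortest path) = 5.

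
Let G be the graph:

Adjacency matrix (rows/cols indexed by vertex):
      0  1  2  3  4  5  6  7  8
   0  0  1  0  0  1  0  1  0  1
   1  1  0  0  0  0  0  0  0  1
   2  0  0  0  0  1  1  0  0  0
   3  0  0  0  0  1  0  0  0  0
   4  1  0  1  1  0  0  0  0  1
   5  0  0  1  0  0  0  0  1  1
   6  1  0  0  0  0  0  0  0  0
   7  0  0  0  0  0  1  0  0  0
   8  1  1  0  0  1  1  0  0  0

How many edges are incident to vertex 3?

Vertex 3 has neighbors [4], so deg(3) = 1.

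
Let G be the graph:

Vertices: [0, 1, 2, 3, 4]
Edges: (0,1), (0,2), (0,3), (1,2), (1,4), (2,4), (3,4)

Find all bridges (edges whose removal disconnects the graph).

No bridges found. The graph is 2-edge-connected (no single edge removal disconnects it).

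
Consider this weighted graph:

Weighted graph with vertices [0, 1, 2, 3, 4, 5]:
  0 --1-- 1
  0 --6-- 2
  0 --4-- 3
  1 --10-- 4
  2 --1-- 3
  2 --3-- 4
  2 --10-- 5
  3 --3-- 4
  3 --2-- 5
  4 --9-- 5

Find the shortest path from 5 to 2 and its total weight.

Using Dijkstra's algorithm from vertex 5:
Shortest path: 5 -> 3 -> 2
Total weight: 2 + 1 = 3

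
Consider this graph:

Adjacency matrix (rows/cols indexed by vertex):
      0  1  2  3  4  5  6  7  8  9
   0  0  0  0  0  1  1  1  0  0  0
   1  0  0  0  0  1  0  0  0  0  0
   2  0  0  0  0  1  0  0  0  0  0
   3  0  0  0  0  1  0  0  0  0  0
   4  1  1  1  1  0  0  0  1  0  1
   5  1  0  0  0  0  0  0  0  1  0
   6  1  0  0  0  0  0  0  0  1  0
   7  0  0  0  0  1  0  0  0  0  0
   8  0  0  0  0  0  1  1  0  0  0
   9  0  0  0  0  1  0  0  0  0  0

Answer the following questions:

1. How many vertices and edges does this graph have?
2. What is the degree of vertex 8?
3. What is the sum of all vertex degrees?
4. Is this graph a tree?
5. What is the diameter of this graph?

Count: 10 vertices, 10 edges.
Vertex 8 has neighbors [5, 6], degree = 2.
Handshaking lemma: 2 * 10 = 20.
A tree on 10 vertices has 9 edges. This graph has 10 edges (1 extra). Not a tree.
Diameter (longest shortest path) = 4.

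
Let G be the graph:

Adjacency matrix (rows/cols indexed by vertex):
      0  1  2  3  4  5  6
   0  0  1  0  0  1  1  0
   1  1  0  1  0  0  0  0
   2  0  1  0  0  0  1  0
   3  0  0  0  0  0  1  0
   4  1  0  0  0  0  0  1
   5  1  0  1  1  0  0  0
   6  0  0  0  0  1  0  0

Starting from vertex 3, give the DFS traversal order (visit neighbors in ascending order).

DFS from vertex 3 (neighbors processed in ascending order):
Visit order: 3, 5, 0, 1, 2, 4, 6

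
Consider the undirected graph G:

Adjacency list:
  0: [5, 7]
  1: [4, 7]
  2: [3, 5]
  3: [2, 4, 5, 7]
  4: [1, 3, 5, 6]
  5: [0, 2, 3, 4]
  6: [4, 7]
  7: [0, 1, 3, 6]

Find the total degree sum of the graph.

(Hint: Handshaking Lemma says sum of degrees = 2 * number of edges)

Count edges: 12 edges.
By Handshaking Lemma: sum of degrees = 2 * 12 = 24.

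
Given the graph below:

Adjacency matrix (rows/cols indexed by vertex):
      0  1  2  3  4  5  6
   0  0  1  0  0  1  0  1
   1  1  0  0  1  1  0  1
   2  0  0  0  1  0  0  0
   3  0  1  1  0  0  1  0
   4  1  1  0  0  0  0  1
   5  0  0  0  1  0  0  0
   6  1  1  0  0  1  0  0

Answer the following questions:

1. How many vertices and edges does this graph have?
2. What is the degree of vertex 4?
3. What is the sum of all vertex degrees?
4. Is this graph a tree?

Count: 7 vertices, 9 edges.
Vertex 4 has neighbors [0, 1, 6], degree = 3.
Handshaking lemma: 2 * 9 = 18.
A tree on 7 vertices has 6 edges. This graph has 9 edges (3 extra). Not a tree.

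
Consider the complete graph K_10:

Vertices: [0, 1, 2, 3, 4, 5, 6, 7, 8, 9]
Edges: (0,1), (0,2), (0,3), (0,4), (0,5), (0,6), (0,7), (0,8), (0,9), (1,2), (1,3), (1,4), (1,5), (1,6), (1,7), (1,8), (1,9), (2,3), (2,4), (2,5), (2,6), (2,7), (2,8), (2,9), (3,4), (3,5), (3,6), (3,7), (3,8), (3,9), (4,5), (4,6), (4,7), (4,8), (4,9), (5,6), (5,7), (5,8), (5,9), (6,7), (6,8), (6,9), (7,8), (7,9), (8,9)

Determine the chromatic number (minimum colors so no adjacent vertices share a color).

In K_10, every vertex is adjacent to every other vertex.
Each vertex needs a unique color.
Chromatic number = 10.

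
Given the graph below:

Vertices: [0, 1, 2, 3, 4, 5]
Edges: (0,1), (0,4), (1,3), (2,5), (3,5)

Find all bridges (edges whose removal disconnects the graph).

A bridge is an edge whose removal increases the number of connected components.
Bridges found: (0,1), (0,4), (1,3), (2,5), (3,5)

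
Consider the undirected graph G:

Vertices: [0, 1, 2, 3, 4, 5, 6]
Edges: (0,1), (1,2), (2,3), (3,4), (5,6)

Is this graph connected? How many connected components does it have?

Checking connectivity: the graph has 2 connected component(s).
Components: [[0, 1, 2, 3, 4], [5, 6]]. The graph is NOT connected.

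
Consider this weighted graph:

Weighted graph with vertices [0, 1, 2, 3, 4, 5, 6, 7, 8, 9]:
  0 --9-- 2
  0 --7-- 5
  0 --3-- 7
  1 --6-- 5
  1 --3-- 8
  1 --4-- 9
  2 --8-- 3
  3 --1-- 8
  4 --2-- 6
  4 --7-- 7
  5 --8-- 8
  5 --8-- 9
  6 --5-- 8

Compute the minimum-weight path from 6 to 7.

Using Dijkstra's algorithm from vertex 6:
Shortest path: 6 -> 4 -> 7
Total weight: 2 + 7 = 9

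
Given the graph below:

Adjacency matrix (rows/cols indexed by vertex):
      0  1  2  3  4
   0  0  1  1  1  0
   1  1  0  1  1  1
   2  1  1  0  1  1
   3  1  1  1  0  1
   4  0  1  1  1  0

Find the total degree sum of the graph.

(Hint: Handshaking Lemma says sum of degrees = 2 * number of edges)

Count edges: 9 edges.
By Handshaking Lemma: sum of degrees = 2 * 9 = 18.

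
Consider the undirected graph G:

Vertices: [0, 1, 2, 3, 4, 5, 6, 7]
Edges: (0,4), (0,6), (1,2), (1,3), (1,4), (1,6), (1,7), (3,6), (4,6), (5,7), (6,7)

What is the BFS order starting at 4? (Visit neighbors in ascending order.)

BFS from vertex 4 (neighbors processed in ascending order):
Visit order: 4, 0, 1, 6, 2, 3, 7, 5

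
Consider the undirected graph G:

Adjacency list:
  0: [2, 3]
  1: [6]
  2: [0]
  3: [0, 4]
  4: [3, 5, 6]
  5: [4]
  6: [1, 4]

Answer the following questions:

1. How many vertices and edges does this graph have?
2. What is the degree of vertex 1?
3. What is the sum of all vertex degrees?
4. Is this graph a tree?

Count: 7 vertices, 6 edges.
Vertex 1 has neighbors [6], degree = 1.
Handshaking lemma: 2 * 6 = 12.
A graph is a tree iff it is connected and has exactly n-1 edges. This graph is connected (all 7 vertices in one component) and has 7-1 = 6 edges. It is a tree.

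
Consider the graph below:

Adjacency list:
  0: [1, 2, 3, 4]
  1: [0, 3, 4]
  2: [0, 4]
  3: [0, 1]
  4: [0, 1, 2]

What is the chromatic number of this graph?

The graph has a maximum clique of size 3 (lower bound on chromatic number).
A valid 3-coloring: {0: 0, 1: 1, 2: 1, 3: 2, 4: 2}.
Chromatic number = 3.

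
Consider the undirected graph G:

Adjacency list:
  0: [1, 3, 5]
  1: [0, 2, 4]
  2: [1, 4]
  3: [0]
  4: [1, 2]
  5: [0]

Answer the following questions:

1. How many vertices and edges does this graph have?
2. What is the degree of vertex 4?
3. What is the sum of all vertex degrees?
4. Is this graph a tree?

Count: 6 vertices, 6 edges.
Vertex 4 has neighbors [1, 2], degree = 2.
Handshaking lemma: 2 * 6 = 12.
A tree on 6 vertices has 5 edges. This graph has 6 edges (1 extra). Not a tree.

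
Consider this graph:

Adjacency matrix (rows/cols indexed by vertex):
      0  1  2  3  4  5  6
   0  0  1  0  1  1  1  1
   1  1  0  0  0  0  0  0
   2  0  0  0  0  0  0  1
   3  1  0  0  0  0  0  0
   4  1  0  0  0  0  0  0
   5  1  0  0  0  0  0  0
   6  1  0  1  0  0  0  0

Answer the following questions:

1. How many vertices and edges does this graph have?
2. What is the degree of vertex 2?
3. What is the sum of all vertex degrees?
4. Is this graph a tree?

Count: 7 vertices, 6 edges.
Vertex 2 has neighbors [6], degree = 1.
Handshaking lemma: 2 * 6 = 12.
A graph is a tree iff it is connected and has exactly n-1 edges. This graph is connected (all 7 vertices in one component) and has 7-1 = 6 edges. It is a tree.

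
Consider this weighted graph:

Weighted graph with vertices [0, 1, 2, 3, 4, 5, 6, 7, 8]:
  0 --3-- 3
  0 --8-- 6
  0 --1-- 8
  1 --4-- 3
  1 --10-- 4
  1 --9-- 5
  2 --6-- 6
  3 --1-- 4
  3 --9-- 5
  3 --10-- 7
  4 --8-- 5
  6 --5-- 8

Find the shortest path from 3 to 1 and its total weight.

Using Dijkstra's algorithm from vertex 3:
Shortest path: 3 -> 1
Total weight: 4 = 4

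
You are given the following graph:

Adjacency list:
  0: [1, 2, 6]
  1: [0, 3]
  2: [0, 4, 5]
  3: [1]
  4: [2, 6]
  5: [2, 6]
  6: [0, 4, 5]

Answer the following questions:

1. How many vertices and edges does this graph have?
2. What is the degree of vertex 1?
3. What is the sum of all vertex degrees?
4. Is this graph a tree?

Count: 7 vertices, 8 edges.
Vertex 1 has neighbors [0, 3], degree = 2.
Handshaking lemma: 2 * 8 = 16.
A tree on 7 vertices has 6 edges. This graph has 8 edges (2 extra). Not a tree.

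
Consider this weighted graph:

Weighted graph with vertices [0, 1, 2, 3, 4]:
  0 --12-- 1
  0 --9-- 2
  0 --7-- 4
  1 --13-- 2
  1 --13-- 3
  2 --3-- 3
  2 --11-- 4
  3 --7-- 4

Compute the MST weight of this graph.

Applying Kruskal's algorithm (sort edges by weight, add if no cycle):
  Add (2,3) w=3
  Add (0,4) w=7
  Add (3,4) w=7
  Skip (0,2) w=9 (creates cycle)
  Skip (2,4) w=11 (creates cycle)
  Add (0,1) w=12
  Skip (1,3) w=13 (creates cycle)
  Skip (1,2) w=13 (creates cycle)
MST weight = 29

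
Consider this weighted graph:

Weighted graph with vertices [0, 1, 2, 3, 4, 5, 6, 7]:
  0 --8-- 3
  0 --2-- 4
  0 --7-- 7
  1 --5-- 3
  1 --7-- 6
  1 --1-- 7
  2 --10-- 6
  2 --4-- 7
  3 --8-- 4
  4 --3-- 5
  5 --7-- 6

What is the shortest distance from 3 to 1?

Using Dijkstra's algorithm from vertex 3:
Shortest path: 3 -> 1
Total weight: 5 = 5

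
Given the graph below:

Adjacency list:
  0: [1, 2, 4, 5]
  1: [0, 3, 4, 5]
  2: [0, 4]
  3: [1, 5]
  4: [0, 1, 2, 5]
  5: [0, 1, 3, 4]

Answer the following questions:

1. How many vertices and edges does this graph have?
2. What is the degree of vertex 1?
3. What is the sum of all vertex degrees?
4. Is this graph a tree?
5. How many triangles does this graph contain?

Count: 6 vertices, 10 edges.
Vertex 1 has neighbors [0, 3, 4, 5], degree = 4.
Handshaking lemma: 2 * 10 = 20.
A tree on 6 vertices has 5 edges. This graph has 10 edges (5 extra). Not a tree.
Number of triangles = 6.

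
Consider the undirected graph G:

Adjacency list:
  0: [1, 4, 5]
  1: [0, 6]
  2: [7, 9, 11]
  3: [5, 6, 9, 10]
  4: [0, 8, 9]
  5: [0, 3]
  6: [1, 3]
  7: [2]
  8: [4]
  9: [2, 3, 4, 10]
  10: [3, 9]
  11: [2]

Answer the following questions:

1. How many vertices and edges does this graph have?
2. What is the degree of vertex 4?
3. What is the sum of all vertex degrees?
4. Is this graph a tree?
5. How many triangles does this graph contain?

Count: 12 vertices, 14 edges.
Vertex 4 has neighbors [0, 8, 9], degree = 3.
Handshaking lemma: 2 * 14 = 28.
A tree on 12 vertices has 11 edges. This graph has 14 edges (3 extra). Not a tree.
Number of triangles = 1.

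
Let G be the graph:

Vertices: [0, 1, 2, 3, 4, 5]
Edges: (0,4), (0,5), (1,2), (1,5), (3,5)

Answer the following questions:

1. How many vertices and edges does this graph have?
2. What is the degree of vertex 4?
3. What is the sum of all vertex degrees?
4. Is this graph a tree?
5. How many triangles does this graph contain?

Count: 6 vertices, 5 edges.
Vertex 4 has neighbors [0], degree = 1.
Handshaking lemma: 2 * 5 = 10.
A graph is a tree iff it is connected and has exactly n-1 edges. This graph is connected (all 6 vertices in one component) and has 6-1 = 5 edges. It is a tree.
Number of triangles = 0.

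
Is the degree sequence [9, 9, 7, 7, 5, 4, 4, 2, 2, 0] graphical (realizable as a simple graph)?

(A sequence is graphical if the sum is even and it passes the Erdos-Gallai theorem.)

Sum of degrees = 49. Sum is odd, so the sequence is NOT graphical.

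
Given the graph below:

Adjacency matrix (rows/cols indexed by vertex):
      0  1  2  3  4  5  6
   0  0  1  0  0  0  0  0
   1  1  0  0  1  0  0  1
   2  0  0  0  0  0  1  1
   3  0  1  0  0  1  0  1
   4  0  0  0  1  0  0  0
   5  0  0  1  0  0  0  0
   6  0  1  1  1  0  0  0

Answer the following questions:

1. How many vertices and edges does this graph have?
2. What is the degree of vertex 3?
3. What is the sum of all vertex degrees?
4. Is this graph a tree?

Count: 7 vertices, 7 edges.
Vertex 3 has neighbors [1, 4, 6], degree = 3.
Handshaking lemma: 2 * 7 = 14.
A tree on 7 vertices has 6 edges. This graph has 7 edges (1 extra). Not a tree.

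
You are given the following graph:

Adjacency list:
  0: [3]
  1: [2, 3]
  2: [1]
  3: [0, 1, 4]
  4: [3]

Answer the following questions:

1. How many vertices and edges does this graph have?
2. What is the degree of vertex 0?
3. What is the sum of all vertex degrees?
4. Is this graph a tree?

Count: 5 vertices, 4 edges.
Vertex 0 has neighbors [3], degree = 1.
Handshaking lemma: 2 * 4 = 8.
A graph is a tree iff it is connected and has exactly n-1 edges. This graph is connected (all 5 vertices in one component) and has 5-1 = 4 edges. It is a tree.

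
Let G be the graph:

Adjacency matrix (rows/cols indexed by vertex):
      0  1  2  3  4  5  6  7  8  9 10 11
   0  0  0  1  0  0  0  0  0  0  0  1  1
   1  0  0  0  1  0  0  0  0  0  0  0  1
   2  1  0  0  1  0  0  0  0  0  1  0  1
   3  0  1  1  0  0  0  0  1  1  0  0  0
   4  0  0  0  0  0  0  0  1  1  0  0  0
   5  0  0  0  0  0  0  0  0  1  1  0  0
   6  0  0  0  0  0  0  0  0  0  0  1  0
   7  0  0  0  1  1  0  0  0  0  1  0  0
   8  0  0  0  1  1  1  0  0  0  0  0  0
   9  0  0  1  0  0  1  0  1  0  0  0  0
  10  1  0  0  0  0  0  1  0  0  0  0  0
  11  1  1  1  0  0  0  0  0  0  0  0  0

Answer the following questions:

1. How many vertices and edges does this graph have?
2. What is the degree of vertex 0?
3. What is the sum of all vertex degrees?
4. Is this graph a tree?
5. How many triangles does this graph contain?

Count: 12 vertices, 16 edges.
Vertex 0 has neighbors [2, 10, 11], degree = 3.
Handshaking lemma: 2 * 16 = 32.
A tree on 12 vertices has 11 edges. This graph has 16 edges (5 extra). Not a tree.
Number of triangles = 1.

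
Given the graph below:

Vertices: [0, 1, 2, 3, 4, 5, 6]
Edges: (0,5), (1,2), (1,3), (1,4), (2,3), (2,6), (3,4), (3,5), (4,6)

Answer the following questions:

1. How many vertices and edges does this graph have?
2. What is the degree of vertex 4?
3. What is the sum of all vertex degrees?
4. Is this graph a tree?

Count: 7 vertices, 9 edges.
Vertex 4 has neighbors [1, 3, 6], degree = 3.
Handshaking lemma: 2 * 9 = 18.
A tree on 7 vertices has 6 edges. This graph has 9 edges (3 extra). Not a tree.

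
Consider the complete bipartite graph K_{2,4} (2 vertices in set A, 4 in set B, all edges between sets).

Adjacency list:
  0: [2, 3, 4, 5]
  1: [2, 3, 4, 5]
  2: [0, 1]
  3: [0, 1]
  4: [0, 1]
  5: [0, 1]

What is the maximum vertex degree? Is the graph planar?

Set-A vertices have degree 4; set-B vertices have degree 2. Maximum degree = max(2,4) = 4.
min(2,4) <= 2, so K_{2,4} avoids a K_{3,3} subdivision and is planar.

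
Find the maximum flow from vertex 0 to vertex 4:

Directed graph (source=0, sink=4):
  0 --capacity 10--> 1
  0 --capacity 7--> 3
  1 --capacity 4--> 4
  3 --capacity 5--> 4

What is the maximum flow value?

Computing max flow:
  Flow on (0->1): 4/10
  Flow on (0->3): 5/7
  Flow on (1->4): 4/4
  Flow on (3->4): 5/5
Maximum flow = 9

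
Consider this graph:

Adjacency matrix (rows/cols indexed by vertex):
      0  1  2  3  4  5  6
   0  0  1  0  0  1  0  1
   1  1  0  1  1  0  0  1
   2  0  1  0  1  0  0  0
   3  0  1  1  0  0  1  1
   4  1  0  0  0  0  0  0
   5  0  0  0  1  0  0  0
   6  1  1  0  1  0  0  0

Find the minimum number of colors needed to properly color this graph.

The graph has a maximum clique of size 3 (lower bound on chromatic number).
A valid 3-coloring: {0: 1, 1: 0, 2: 2, 3: 1, 4: 0, 5: 0, 6: 2}.
Chromatic number = 3.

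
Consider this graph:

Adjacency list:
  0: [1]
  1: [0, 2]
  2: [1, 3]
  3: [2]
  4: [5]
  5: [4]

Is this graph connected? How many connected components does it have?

Checking connectivity: the graph has 2 connected component(s).
Components: [[0, 1, 2, 3], [4, 5]]. The graph is NOT connected.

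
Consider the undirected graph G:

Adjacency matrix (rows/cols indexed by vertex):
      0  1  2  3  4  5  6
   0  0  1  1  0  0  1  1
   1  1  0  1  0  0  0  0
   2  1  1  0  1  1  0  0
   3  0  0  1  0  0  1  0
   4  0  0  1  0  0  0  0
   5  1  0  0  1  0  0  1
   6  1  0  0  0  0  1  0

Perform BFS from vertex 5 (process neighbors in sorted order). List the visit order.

BFS from vertex 5 (neighbors processed in ascending order):
Visit order: 5, 0, 3, 6, 1, 2, 4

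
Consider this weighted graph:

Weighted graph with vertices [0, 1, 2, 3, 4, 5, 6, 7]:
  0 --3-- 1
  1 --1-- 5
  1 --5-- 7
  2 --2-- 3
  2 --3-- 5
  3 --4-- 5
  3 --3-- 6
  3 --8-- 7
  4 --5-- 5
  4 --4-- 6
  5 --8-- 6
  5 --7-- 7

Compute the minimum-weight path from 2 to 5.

Using Dijkstra's algorithm from vertex 2:
Shortest path: 2 -> 5
Total weight: 3 = 3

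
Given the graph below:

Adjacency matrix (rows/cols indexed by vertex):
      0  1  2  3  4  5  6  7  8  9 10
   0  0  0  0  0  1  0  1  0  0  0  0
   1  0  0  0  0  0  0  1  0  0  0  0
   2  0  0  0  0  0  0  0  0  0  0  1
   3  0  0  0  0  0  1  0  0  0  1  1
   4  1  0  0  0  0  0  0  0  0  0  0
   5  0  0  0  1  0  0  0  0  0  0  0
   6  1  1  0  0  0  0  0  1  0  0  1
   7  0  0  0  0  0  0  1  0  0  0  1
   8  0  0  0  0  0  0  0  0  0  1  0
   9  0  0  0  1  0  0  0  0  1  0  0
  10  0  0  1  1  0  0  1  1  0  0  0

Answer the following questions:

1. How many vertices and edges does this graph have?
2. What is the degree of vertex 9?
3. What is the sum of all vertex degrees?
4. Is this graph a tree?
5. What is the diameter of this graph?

Count: 11 vertices, 11 edges.
Vertex 9 has neighbors [3, 8], degree = 2.
Handshaking lemma: 2 * 11 = 22.
A tree on 11 vertices has 10 edges. This graph has 11 edges (1 extra). Not a tree.
Diameter (longest shortest path) = 6.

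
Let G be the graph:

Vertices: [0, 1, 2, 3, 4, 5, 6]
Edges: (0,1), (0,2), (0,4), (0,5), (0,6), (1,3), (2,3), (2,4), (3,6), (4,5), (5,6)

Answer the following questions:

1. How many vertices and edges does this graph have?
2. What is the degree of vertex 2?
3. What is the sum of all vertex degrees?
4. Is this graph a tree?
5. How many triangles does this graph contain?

Count: 7 vertices, 11 edges.
Vertex 2 has neighbors [0, 3, 4], degree = 3.
Handshaking lemma: 2 * 11 = 22.
A tree on 7 vertices has 6 edges. This graph has 11 edges (5 extra). Not a tree.
Number of triangles = 3.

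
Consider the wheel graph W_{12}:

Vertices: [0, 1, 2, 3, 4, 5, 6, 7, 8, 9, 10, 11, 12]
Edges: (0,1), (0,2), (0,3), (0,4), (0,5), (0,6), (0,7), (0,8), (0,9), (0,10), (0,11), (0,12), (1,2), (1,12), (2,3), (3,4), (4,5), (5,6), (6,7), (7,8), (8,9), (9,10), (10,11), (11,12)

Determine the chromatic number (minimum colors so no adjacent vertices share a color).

W_{12} = C_{12} plus a hub adjacent to every cycle vertex.
The outer cycle needs 2 colors (even cycle); the hub is adjacent to all of them so needs a fresh color.
Chromatic number = 2 + 1 = 3.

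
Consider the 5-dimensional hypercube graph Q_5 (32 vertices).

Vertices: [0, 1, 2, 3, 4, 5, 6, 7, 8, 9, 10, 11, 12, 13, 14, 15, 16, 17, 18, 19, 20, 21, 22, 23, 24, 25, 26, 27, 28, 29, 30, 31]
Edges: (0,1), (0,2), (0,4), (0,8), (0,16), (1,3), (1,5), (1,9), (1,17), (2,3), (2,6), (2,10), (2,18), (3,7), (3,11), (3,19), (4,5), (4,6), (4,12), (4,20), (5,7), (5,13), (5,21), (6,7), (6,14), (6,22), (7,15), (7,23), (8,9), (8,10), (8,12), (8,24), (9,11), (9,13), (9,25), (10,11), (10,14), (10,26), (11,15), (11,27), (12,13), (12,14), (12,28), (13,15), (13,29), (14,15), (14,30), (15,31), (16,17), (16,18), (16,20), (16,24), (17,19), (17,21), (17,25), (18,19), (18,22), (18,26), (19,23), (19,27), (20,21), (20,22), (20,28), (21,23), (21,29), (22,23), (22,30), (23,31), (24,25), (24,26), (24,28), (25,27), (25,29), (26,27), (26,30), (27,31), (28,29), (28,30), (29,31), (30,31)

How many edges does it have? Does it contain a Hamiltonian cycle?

Q_5 has 32 * 5 / 2 = 80 edges.
Q_5 (d >= 2) always has a Hamiltonian cycle: a 5-bit cyclic Gray code visits every vertex exactly once and returns to the start.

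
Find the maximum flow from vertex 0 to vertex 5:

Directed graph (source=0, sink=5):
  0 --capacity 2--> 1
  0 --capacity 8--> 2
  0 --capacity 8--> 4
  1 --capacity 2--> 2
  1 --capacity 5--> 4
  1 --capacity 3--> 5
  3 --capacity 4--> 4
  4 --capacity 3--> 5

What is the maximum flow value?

Computing max flow:
  Flow on (0->1): 2/2
  Flow on (0->4): 3/8
  Flow on (1->5): 2/3
  Flow on (4->5): 3/3
Maximum flow = 5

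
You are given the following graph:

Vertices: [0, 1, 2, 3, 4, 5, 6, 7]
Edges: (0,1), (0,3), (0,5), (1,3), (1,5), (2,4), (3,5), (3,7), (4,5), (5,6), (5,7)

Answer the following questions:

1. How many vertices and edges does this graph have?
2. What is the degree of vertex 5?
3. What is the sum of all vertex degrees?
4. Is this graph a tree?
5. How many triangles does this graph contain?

Count: 8 vertices, 11 edges.
Vertex 5 has neighbors [0, 1, 3, 4, 6, 7], degree = 6.
Handshaking lemma: 2 * 11 = 22.
A tree on 8 vertices has 7 edges. This graph has 11 edges (4 extra). Not a tree.
Number of triangles = 5.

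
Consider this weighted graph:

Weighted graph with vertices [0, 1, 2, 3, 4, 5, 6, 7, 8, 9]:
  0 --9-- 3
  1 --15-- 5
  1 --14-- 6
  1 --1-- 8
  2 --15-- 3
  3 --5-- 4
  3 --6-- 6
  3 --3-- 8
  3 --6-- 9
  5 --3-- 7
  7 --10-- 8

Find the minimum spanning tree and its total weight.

Applying Kruskal's algorithm (sort edges by weight, add if no cycle):
  Add (1,8) w=1
  Add (3,8) w=3
  Add (5,7) w=3
  Add (3,4) w=5
  Add (3,6) w=6
  Add (3,9) w=6
  Add (0,3) w=9
  Add (7,8) w=10
  Skip (1,6) w=14 (creates cycle)
  Skip (1,5) w=15 (creates cycle)
  Add (2,3) w=15
MST weight = 58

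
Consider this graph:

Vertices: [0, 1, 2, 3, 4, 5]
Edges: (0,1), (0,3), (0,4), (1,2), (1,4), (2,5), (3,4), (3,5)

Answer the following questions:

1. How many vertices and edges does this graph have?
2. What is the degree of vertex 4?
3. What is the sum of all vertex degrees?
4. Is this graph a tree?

Count: 6 vertices, 8 edges.
Vertex 4 has neighbors [0, 1, 3], degree = 3.
Handshaking lemma: 2 * 8 = 16.
A tree on 6 vertices has 5 edges. This graph has 8 edges (3 extra). Not a tree.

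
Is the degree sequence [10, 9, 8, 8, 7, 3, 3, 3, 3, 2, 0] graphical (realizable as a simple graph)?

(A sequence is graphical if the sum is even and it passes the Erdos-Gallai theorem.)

Sum of degrees = 56. Sum is even but fails Erdos-Gallai. The sequence is NOT graphical.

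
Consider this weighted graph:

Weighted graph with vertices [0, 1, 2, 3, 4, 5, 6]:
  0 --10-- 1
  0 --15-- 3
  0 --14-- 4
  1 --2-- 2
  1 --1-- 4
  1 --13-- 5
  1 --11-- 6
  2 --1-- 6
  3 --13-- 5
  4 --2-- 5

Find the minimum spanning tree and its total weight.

Applying Kruskal's algorithm (sort edges by weight, add if no cycle):
  Add (1,4) w=1
  Add (2,6) w=1
  Add (1,2) w=2
  Add (4,5) w=2
  Add (0,1) w=10
  Skip (1,6) w=11 (creates cycle)
  Skip (1,5) w=13 (creates cycle)
  Add (3,5) w=13
  Skip (0,4) w=14 (creates cycle)
  Skip (0,3) w=15 (creates cycle)
MST weight = 29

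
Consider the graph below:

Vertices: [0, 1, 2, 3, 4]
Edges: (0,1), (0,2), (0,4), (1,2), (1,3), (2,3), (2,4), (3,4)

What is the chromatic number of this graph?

The graph has a maximum clique of size 3 (lower bound on chromatic number).
A valid 3-coloring: {0: 1, 1: 2, 2: 0, 3: 1, 4: 2}.
Chromatic number = 3.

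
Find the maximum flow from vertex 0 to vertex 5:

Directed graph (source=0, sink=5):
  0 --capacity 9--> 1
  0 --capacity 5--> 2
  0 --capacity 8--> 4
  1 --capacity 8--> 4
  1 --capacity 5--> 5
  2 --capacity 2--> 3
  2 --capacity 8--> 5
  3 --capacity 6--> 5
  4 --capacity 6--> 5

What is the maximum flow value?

Computing max flow:
  Flow on (0->1): 5/9
  Flow on (0->2): 5/5
  Flow on (0->4): 6/8
  Flow on (1->5): 5/5
  Flow on (2->5): 5/8
  Flow on (4->5): 6/6
Maximum flow = 16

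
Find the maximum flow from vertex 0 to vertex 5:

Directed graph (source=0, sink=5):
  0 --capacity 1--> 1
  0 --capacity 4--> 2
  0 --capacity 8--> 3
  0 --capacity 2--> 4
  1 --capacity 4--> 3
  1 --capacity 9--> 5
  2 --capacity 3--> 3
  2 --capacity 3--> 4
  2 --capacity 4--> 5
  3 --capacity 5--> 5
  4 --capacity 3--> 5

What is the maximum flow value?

Computing max flow:
  Flow on (0->1): 1/1
  Flow on (0->2): 4/4
  Flow on (0->3): 5/8
  Flow on (0->4): 2/2
  Flow on (1->5): 1/9
  Flow on (2->5): 4/4
  Flow on (3->5): 5/5
  Flow on (4->5): 2/3
Maximum flow = 12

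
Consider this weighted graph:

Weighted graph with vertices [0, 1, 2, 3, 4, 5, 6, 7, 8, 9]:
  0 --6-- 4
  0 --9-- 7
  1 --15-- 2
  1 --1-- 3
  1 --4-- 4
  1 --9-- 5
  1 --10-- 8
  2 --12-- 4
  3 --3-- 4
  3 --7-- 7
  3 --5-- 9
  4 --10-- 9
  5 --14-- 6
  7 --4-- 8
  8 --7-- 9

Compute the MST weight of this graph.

Applying Kruskal's algorithm (sort edges by weight, add if no cycle):
  Add (1,3) w=1
  Add (3,4) w=3
  Skip (1,4) w=4 (creates cycle)
  Add (7,8) w=4
  Add (3,9) w=5
  Add (0,4) w=6
  Add (3,7) w=7
  Skip (8,9) w=7 (creates cycle)
  Skip (0,7) w=9 (creates cycle)
  Add (1,5) w=9
  Skip (1,8) w=10 (creates cycle)
  Skip (4,9) w=10 (creates cycle)
  Add (2,4) w=12
  Add (5,6) w=14
  Skip (1,2) w=15 (creates cycle)
MST weight = 61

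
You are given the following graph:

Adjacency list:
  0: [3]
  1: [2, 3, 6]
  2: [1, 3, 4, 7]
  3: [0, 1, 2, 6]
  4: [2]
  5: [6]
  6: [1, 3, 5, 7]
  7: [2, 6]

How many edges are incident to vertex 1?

Vertex 1 has neighbors [2, 3, 6], so deg(1) = 3.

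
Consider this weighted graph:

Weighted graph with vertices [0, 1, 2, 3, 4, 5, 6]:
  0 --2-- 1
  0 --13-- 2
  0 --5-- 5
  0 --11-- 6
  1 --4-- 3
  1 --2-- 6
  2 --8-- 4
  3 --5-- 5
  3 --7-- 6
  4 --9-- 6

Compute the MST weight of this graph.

Applying Kruskal's algorithm (sort edges by weight, add if no cycle):
  Add (0,1) w=2
  Add (1,6) w=2
  Add (1,3) w=4
  Add (0,5) w=5
  Skip (3,5) w=5 (creates cycle)
  Skip (3,6) w=7 (creates cycle)
  Add (2,4) w=8
  Add (4,6) w=9
  Skip (0,6) w=11 (creates cycle)
  Skip (0,2) w=13 (creates cycle)
MST weight = 30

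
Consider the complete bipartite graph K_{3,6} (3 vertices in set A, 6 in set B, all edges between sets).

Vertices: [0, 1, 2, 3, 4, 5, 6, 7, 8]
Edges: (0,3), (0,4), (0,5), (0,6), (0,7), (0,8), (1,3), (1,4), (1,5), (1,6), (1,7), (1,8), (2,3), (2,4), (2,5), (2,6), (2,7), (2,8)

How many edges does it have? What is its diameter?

K_{3,6} has 3 * 6 = 18 edges.
Any vertex reaches any opposite-side vertex in 1 step; same-side vertices reach in 2 steps via any opposite-side vertex.
Diameter = 2.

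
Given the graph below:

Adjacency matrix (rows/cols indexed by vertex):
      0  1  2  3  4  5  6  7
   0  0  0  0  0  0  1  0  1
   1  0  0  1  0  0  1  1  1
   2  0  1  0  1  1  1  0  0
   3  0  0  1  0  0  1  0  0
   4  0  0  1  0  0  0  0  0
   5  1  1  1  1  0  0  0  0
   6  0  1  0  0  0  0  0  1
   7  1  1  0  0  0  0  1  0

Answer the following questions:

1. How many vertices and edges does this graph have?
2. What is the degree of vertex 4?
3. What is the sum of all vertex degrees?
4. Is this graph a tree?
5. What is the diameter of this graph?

Count: 8 vertices, 11 edges.
Vertex 4 has neighbors [2], degree = 1.
Handshaking lemma: 2 * 11 = 22.
A tree on 8 vertices has 7 edges. This graph has 11 edges (4 extra). Not a tree.
Diameter (longest shortest path) = 3.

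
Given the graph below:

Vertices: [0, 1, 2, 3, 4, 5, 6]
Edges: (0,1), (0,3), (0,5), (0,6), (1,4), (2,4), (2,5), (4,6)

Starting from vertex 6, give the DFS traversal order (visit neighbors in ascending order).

DFS from vertex 6 (neighbors processed in ascending order):
Visit order: 6, 0, 1, 4, 2, 5, 3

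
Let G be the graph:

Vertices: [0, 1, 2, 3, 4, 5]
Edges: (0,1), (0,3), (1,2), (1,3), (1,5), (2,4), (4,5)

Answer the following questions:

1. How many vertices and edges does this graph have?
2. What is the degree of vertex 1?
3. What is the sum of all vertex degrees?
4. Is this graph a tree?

Count: 6 vertices, 7 edges.
Vertex 1 has neighbors [0, 2, 3, 5], degree = 4.
Handshaking lemma: 2 * 7 = 14.
A tree on 6 vertices has 5 edges. This graph has 7 edges (2 extra). Not a tree.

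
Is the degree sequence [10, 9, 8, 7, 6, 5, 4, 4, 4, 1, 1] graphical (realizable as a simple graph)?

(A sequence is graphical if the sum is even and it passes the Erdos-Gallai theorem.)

Sum of degrees = 59. Sum is odd, so the sequence is NOT graphical.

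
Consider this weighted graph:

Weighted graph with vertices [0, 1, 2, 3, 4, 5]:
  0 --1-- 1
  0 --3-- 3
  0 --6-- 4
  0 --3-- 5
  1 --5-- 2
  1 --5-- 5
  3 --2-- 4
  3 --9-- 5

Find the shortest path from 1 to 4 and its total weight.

Using Dijkstra's algorithm from vertex 1:
Shortest path: 1 -> 0 -> 3 -> 4
Total weight: 1 + 3 + 2 = 6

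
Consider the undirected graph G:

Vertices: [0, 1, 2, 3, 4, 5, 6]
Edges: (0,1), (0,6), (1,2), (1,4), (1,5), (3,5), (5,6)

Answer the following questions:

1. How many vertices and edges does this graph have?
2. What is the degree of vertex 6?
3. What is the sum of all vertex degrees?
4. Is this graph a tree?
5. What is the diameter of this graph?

Count: 7 vertices, 7 edges.
Vertex 6 has neighbors [0, 5], degree = 2.
Handshaking lemma: 2 * 7 = 14.
A tree on 7 vertices has 6 edges. This graph has 7 edges (1 extra). Not a tree.
Diameter (longest shortest path) = 3.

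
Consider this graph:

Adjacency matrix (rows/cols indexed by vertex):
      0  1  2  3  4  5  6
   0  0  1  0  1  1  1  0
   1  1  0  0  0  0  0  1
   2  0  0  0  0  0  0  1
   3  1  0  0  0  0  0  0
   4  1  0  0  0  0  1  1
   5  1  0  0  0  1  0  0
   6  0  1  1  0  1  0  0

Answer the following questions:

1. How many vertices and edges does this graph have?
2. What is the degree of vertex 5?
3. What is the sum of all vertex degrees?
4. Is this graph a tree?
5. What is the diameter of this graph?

Count: 7 vertices, 8 edges.
Vertex 5 has neighbors [0, 4], degree = 2.
Handshaking lemma: 2 * 8 = 16.
A tree on 7 vertices has 6 edges. This graph has 8 edges (2 extra). Not a tree.
Diameter (longest shortest path) = 4.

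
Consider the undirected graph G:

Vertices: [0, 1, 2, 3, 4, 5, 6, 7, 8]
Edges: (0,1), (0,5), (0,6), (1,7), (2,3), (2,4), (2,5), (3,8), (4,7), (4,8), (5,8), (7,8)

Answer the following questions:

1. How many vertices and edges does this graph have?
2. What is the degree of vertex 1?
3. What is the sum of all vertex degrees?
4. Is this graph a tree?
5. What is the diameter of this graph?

Count: 9 vertices, 12 edges.
Vertex 1 has neighbors [0, 7], degree = 2.
Handshaking lemma: 2 * 12 = 24.
A tree on 9 vertices has 8 edges. This graph has 12 edges (4 extra). Not a tree.
Diameter (longest shortest path) = 4.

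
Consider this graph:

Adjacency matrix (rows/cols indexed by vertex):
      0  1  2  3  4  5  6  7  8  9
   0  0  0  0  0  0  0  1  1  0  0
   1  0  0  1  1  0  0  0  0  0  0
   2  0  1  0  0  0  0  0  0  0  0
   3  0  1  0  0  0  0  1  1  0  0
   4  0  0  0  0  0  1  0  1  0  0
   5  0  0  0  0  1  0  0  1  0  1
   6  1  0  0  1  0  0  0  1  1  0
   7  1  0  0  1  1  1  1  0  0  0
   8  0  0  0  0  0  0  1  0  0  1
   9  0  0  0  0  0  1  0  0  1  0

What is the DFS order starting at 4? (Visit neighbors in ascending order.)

DFS from vertex 4 (neighbors processed in ascending order):
Visit order: 4, 5, 7, 0, 6, 3, 1, 2, 8, 9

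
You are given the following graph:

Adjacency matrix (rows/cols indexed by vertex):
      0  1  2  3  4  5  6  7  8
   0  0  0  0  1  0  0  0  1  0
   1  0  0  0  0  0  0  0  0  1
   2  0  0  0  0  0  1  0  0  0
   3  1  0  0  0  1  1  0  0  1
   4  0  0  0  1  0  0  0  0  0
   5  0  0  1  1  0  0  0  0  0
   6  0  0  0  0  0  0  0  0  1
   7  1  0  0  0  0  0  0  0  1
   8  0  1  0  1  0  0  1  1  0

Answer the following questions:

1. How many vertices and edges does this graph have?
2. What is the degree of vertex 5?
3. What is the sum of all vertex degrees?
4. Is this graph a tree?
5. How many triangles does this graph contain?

Count: 9 vertices, 9 edges.
Vertex 5 has neighbors [2, 3], degree = 2.
Handshaking lemma: 2 * 9 = 18.
A tree on 9 vertices has 8 edges. This graph has 9 edges (1 extra). Not a tree.
Number of triangles = 0.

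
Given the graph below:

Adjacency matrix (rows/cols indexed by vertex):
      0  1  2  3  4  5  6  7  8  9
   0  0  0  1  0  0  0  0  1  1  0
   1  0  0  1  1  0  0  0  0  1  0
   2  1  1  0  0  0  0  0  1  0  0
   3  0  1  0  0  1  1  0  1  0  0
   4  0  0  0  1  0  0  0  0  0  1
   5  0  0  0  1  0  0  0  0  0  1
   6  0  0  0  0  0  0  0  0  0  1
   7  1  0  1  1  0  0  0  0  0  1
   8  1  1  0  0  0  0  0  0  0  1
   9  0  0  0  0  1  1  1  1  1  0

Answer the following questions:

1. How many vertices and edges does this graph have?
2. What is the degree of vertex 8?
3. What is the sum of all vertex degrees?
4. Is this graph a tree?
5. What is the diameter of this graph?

Count: 10 vertices, 15 edges.
Vertex 8 has neighbors [0, 1, 9], degree = 3.
Handshaking lemma: 2 * 15 = 30.
A tree on 10 vertices has 9 edges. This graph has 15 edges (6 extra). Not a tree.
Diameter (longest shortest path) = 3.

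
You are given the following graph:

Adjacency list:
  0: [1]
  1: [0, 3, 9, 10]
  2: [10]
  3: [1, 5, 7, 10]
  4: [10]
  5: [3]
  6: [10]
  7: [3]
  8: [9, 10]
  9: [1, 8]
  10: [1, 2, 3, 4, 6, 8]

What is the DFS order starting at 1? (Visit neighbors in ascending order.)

DFS from vertex 1 (neighbors processed in ascending order):
Visit order: 1, 0, 3, 5, 7, 10, 2, 4, 6, 8, 9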